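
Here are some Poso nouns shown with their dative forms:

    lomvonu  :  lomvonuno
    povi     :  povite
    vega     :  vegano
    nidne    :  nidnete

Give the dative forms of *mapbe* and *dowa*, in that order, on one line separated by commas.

mapbete, dowano

The suffix is conditioned by the last vowel: -te when the last vowel of the stem is a front vowel (*povi*, *nidne*); -no when the last vowel of the stem is a back vowel (*lomvonu*, *vega*).
*mapbe* — last vowel /e/ (a front vowel) → -te → *mapbete*.
*dowa*: last vowel = /a/, a back vowel → -no → *dowano*.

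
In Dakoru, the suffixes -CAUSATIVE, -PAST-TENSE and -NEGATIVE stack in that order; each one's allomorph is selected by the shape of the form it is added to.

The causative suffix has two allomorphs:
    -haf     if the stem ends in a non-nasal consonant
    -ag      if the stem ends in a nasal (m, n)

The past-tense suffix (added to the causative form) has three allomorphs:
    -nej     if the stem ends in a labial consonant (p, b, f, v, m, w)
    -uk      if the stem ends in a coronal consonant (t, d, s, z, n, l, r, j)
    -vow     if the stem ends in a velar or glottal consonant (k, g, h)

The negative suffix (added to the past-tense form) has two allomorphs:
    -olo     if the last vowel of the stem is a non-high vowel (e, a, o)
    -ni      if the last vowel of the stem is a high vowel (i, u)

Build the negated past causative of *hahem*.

Since the final consonant of *hahem* is /m/ (a nasal), it takes -ag, giving *hahemag*.
Since the final consonant of the causative form *hahemag* is /g/ (velar/glottal), it takes -vow, giving *hahemagvow*.
The last vowel of the past-tense form *hahemagvow* is /o/, which is a non-high vowel, so the negative suffix is -olo, giving *hahemagvowolo*.

hahemagvowolo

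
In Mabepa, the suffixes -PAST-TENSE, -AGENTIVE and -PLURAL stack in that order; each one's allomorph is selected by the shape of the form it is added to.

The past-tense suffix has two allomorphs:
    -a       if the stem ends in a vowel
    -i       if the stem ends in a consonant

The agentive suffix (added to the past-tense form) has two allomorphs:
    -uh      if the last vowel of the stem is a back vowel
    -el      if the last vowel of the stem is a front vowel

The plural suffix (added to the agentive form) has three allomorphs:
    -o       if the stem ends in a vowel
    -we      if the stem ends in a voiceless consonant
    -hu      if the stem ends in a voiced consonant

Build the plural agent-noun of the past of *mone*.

Since the final sound of *mone* is /e/ (a vowel), it takes -a, giving *monea*.
The last vowel of the past-tense form *monea* is /a/, which is a back vowel, so the agentive suffix is -uh, giving *moneauh*.
The agentive form *moneauh*: final sound = /h/, a voiceless consonant → -we → *moneauhwe*.

moneauhwe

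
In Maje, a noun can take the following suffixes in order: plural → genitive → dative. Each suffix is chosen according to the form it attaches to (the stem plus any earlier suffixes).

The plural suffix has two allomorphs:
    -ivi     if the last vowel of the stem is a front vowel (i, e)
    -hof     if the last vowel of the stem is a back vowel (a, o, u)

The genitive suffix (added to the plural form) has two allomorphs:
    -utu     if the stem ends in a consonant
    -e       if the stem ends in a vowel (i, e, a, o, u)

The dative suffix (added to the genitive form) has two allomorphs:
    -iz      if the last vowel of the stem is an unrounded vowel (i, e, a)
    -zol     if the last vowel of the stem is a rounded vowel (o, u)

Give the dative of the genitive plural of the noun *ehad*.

The last vowel of *ehad* is /a/, which is a back vowel, so the plural suffix is -hof, giving *ehadhof*.
The plural form *ehadhof*: final sound = /f/, a consonant → -utu → *ehadhofutu*.
Since the last vowel of the genitive form *ehadhofutu* is /u/ (a rounded vowel), it takes -zol, giving *ehadhofutuzol*.

ehadhofutuzol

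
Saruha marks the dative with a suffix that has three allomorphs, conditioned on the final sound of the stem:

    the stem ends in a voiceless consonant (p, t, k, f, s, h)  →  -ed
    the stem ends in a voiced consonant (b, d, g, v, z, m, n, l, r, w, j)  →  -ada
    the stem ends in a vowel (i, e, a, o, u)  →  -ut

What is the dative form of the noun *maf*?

mafed

The final sound of *maf* is /f/, which is a voiceless consonant, so the suffix is -ed, giving *mafed*.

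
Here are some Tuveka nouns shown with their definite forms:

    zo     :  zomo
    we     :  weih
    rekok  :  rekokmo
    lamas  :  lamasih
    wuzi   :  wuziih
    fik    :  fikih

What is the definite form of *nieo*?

The alternation tracks the last vowel of the stem — -mo when the last vowel of the stem is a rounded vowel (*zo*, *rekok*); -ih when the last vowel of the stem is an unrounded vowel (*we*, *lamas*, *wuzi*, *fik*).
Since the last vowel of *nieo* is /o/ (a rounded vowel), it takes -mo, giving *nieomo*.

nieomo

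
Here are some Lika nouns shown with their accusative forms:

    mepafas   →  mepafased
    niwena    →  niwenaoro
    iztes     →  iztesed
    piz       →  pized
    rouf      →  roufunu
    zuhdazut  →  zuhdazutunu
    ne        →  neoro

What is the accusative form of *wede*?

Looking at the final sound of each stem: -ed when the stem ends in a sibilant (*mepafas*, *iztes*, *piz*); -unu when the stem ends in a non-sibilant consonant (*rouf*, *zuhdazut*); -oro when the stem ends in a vowel (*niwena*, *ne*).
The final sound of *wede* is /e/, which is a vowel, so the suffix is -oro, giving *wedeoro*.

wedeoro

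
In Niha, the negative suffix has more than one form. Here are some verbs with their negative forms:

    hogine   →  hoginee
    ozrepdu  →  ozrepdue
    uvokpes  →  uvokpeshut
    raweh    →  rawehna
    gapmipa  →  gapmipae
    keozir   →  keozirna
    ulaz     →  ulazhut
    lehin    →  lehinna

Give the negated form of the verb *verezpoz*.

verezpozhut

The suffix is conditioned by the final sound: -hut when the stem ends in a sibilant (*uvokpes*, *ulaz*); -na when the stem ends in a non-sibilant consonant (*raweh*, *keozir*, *lehin*); -e when the stem ends in a vowel (*hogine*, *ozrepdu*, *gapmipa*).
*verezpoz*: final sound = /z/, a sibilant → -hut → *verezpozhut*.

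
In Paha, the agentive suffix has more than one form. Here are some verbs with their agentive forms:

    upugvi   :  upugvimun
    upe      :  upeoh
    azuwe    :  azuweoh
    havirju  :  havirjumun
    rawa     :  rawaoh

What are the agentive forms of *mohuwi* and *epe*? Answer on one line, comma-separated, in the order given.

The suffix is conditioned by the last vowel: -mun when the last vowel of the stem is a high vowel (*upugvi*, *havirju*); -oh when the last vowel of the stem is a non-high vowel (*upe*, *azuwe*, *rawa*).
*mohuwi*: last vowel = /i/, a high vowel → -mun → *mohuwimun*.
The last vowel of *epe* is /e/, which is a non-high vowel, so the suffix is -oh, giving *epeoh*.

mohuwimun, epeoh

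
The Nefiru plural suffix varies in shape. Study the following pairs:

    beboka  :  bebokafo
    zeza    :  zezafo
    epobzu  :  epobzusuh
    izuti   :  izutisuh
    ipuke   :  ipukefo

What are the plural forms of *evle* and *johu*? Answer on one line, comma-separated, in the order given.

evlefo, johusuh

The pattern is height harmony: -suh when the last vowel of the stem is a high vowel (*epobzu*, *izuti*); -fo when the last vowel of the stem is a non-high vowel (*beboka*, *zeza*, *ipuke*).
*evle*: last vowel = /e/, a non-high vowel → -fo → *evlefo*.
The last vowel of *johu* is /u/, which is a high vowel, so the suffix is -suh, giving *johusuh*.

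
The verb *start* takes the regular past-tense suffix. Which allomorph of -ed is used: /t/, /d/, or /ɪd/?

The stem *start* ends in /t/ or /d/.
The -ed suffix is realized as /ɪd/ after /t, d/; as /t/ after other voiceless consonants; and as /d/ after other voiced sounds.
So -ed on *start* is pronounced /ɪd/.

/ɪd/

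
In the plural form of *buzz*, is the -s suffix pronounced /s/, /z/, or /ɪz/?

The stem *buzz* ends in a sibilant (/s, z, ʃ, ʒ, tʃ, dʒ/).
The plural suffix surfaces as /ɪz/ after sibilants, /s/ after other voiceless consonants, and /z/ after other voiced sounds.
So the plural -s on *buzz* is pronounced /ɪz/.

/ɪz/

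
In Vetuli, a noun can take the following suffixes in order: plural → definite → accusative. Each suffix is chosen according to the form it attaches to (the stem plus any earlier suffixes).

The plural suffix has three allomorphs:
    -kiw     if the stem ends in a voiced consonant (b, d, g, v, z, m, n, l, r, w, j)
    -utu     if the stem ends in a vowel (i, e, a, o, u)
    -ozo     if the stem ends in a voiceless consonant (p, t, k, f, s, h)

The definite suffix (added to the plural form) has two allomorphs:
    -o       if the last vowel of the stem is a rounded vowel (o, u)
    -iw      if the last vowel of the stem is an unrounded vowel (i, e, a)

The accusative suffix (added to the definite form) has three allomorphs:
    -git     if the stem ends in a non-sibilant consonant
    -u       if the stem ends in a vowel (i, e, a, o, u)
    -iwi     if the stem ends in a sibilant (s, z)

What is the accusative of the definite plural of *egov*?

egovkiwiwgit

*egov*: final sound = /v/, a voiced consonant → -kiw → *egovkiw*.
Since the last vowel of the plural form *egovkiw* is /i/ (an unrounded vowel), it takes -iw, giving *egovkiwiw*.
The final sound of the definite form *egovkiwiw* is /w/, which is a non-sibilant consonant, so the accusative suffix is -git, giving *egovkiwiwgit*.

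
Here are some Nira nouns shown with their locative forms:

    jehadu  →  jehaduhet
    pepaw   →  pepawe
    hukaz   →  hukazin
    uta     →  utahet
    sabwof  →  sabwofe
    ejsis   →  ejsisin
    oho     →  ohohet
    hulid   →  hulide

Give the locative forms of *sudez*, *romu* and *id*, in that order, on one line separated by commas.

sudezin, romuhet, ide

The alternation tracks the final sound of the stem — -in when the stem ends in a sibilant (*hukaz*, *ejsis*); -e when the stem ends in a non-sibilant consonant (*pepaw*, *sabwof*, *hulid*); -het when the stem ends in a vowel (*jehadu*, *uta*, *oho*).
Since the final sound of *sudez* is /z/ (a sibilant), it takes -in, giving *sudezin*.
The final sound of *romu* is /u/, which is a vowel, so the suffix is -het, giving *romuhet*.
*id*: final sound = /d/, a non-sibilant consonant → -e → *ide*.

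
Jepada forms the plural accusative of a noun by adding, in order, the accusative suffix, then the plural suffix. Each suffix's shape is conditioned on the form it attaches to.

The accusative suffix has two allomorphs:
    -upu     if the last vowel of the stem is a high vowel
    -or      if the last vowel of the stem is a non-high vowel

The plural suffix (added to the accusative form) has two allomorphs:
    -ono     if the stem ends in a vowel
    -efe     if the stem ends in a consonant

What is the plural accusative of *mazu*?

*mazu* — last vowel /u/ (a high vowel) → -upu → *mazuupu*.
The final sound of the accusative form *mazuupu* is /u/, which is a vowel, so the plural suffix is -ono, giving *mazuupuono*.

mazuupuono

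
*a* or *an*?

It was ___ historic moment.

The indefinite article is chosen by the initial *sound* of the following word, not its spelling.
*historic* begins with the sound /h/ (h is pronounced in standard usage) — a consonant sound.
So the article is *a*: It was a historic moment.

a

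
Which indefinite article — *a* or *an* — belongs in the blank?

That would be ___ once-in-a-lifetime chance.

a

The indefinite article is chosen by the initial *sound* of the following word, not its spelling.
*once-in-a-lifetime* begins with the sound /wʌ/ (*once* pronounced with initial /w/) — a consonant sound.
So the article is *a*: That would be a once-in-a-lifetime chance.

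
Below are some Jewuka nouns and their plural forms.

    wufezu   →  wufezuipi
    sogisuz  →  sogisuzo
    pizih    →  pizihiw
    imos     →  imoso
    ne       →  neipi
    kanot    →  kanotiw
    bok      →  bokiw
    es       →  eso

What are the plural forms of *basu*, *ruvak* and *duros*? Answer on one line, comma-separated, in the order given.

basuipi, ruvakiw, duroso

The suffix is conditioned by the final sound: -o when the stem ends in a sibilant (*sogisuz*, *imos*, *es*); -iw when the stem ends in a non-sibilant consonant (*pizih*, *kanot*, *bok*); -ipi when the stem ends in a vowel (*wufezu*, *ne*).
The final sound of *basu* is /u/, which is a vowel, so the suffix is -ipi, giving *basuipi*.
The final sound of *ruvak* is /k/, which is a non-sibilant consonant, so the suffix is -iw, giving *ruvakiw*.
*duros*: final sound = /s/, a sibilant → -o → *duroso*.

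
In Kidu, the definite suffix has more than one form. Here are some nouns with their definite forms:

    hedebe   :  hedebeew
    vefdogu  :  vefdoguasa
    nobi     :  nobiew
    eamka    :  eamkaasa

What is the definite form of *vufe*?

Looking at the last vowel of each stem: -ew when the last vowel of the stem is a front vowel (*hedebe*, *nobi*); -asa when the last vowel of the stem is a back vowel (*vefdogu*, *eamka*).
*vufe*: last vowel = /e/, a front vowel → -ew → *vufeew*.

vufeew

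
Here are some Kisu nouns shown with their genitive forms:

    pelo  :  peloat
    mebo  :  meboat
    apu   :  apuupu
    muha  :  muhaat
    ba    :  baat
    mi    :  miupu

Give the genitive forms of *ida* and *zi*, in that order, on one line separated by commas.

The alternation tracks the last vowel of the stem — -upu when the last vowel of the stem is a high vowel (*apu*, *mi*); -at when the last vowel of the stem is a non-high vowel (*pelo*, *mebo*, *muha*, *ba*).
*ida* — last vowel /a/ (a non-high vowel) → -at → *idaat*.
Since the last vowel of *zi* is /i/ (a high vowel), it takes -upu, giving *ziupu*.

idaat, ziupu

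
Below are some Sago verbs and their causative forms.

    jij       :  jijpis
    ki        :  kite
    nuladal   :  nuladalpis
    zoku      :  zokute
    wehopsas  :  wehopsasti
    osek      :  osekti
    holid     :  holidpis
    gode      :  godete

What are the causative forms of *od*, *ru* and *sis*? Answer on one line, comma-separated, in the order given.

odpis, rute, sisti

The pattern is voicing of the final sound: -ti when the stem ends in a voiceless consonant (*wehopsas*, *osek*); -pis when the stem ends in a voiced consonant (*jij*, *nuladal*, *holid*); -te when the stem ends in a vowel (*ki*, *zoku*, *gode*).
*od* — final sound /d/ (a voiced consonant) → -pis → *odpis*.
The final sound of *ru* is /u/, which is a vowel, so the suffix is -te, giving *rute*.
Since the final sound of *sis* is /s/ (a voiceless consonant), it takes -ti, giving *sisti*.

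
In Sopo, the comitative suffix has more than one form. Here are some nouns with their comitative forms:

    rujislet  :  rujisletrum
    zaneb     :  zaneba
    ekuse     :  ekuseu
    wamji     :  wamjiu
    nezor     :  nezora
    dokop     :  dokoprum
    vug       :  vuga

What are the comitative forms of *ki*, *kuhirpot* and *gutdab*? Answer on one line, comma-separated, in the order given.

Looking at the final sound of each stem: -rum when the stem ends in a voiceless consonant (*rujislet*, *dokop*); -a when the stem ends in a voiced consonant (*zaneb*, *nezor*, *vug*); -u when the stem ends in a vowel (*ekuse*, *wamji*).
The final sound of *ki* is /i/, which is a vowel, so the suffix is -u, giving *kiu*.
The final sound of *kuhirpot* is /t/, which is a voiceless consonant, so the suffix is -rum, giving *kuhirpotrum*.
*gutdab* — final sound /b/ (a voiced consonant) → -a → *gutdaba*.

kiu, kuhirpotrum, gutdaba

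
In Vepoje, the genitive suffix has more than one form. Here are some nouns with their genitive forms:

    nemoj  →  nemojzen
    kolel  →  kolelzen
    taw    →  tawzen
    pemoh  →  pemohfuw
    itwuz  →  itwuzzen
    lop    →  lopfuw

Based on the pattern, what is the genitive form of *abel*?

abelzen

The suffix is conditioned by the final consonant: -fuw when the stem ends in a voiceless consonant (*pemoh*, *lop*); -zen when the stem ends in a voiced consonant (*nemoj*, *kolel*, *taw*, *itwuz*).
Since the final consonant of *abel* is /l/ (voiced), it takes -zen, giving *abelzen*.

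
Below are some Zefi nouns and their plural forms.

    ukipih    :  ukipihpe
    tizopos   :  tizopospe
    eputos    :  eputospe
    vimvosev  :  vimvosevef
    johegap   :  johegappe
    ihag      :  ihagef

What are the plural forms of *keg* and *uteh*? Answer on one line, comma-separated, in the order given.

The suffix is conditioned by the final consonant: -pe when the stem ends in a voiceless consonant (*ukipih*, *tizopos*, *eputos*, *johegap*); -ef when the stem ends in a voiced consonant (*vimvosev*, *ihag*).
*keg* — final consonant /g/ (voiced) → -ef → *kegef*.
Since the final consonant of *uteh* is /h/ (voiceless), it takes -pe, giving *utehpe*.

kegef, utehpe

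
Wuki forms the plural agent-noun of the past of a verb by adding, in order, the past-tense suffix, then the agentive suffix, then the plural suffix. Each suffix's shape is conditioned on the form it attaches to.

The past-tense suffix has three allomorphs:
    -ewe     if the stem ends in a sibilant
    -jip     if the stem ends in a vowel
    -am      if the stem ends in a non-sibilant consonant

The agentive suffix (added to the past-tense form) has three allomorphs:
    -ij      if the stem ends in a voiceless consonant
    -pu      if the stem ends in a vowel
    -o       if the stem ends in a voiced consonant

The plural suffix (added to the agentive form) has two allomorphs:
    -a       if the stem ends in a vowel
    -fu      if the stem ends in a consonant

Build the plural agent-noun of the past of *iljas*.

iljasewepua

*iljas* — final sound /s/ (a sibilant) → -ewe → *iljasewe*.
The final sound of the past-tense form *iljasewe* is /e/, which is a vowel, so the agentive suffix is -pu, giving *iljasewepu*.
The final sound of the agentive form *iljasewepu* is /u/, which is a vowel, so the plural suffix is -a, giving *iljasewepua*.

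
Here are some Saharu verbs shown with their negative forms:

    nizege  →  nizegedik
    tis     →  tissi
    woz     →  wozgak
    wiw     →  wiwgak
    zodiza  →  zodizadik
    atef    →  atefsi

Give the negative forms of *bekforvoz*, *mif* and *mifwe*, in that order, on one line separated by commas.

The pattern is voicing of the final sound: -si when the stem ends in a voiceless consonant (*tis*, *atef*); -gak when the stem ends in a voiced consonant (*woz*, *wiw*); -dik when the stem ends in a vowel (*nizege*, *zodiza*).
*bekforvoz*: final sound = /z/, a voiced consonant → -gak → *bekforvozgak*.
*mif* — final sound /f/ (a voiceless consonant) → -si → *mifsi*.
The final sound of *mifwe* is /e/, which is a vowel, so the suffix is -dik, giving *mifwedik*.

bekforvozgak, mifsi, mifwedik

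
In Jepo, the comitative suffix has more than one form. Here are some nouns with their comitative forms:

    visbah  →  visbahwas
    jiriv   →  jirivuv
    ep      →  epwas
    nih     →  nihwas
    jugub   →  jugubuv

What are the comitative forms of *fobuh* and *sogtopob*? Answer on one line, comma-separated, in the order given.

The alternation tracks the final consonant of the stem — -was when the stem ends in a voiceless consonant (*visbah*, *ep*, *nih*); -uv when the stem ends in a voiced consonant (*jiriv*, *jugub*).
*fobuh*: final consonant = /h/, voiceless → -was → *fobuhwas*.
*sogtopob*: final consonant = /b/, voiced → -uv → *sogtopobuv*.

fobuhwas, sogtopobuv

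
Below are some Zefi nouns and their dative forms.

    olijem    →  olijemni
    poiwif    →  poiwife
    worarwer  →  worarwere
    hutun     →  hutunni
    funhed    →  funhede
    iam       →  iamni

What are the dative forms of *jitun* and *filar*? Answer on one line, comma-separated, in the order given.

The alternation tracks the final consonant of the stem — -ni when the stem ends in a nasal (*olijem*, *hutun*, *iam*); -e when the stem ends in a non-nasal consonant (*poiwif*, *worarwer*, *funhed*).
The final consonant of *jitun* is /n/, which is a nasal, so the suffix is -ni, giving *jitunni*.
*filar*: final consonant = /r/, non-nasal → -e → *filare*.

jitunni, filare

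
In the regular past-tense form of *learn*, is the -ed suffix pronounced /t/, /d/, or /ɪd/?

/d/

The stem *learn* ends in a voiced sound other than /d/.
The -ed suffix is realized as /ɪd/ after /t, d/; as /t/ after other voiceless consonants; and as /d/ after other voiced sounds.
So -ed on *learn* is pronounced /d/.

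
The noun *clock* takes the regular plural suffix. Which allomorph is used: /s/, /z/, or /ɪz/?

/s/

The stem *clock* ends in a voiceless non-sibilant consonant.
The plural suffix surfaces as /ɪz/ after sibilants, /s/ after other voiceless consonants, and /z/ after other voiced sounds.
So the plural -s on *clock* is pronounced /s/.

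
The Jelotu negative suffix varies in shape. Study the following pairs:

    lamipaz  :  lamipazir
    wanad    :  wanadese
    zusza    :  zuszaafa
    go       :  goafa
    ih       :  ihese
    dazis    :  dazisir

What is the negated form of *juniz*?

Looking at the final sound of each stem: -ir when the stem ends in a sibilant (*lamipaz*, *dazis*); -ese when the stem ends in a non-sibilant consonant (*wanad*, *ih*); -afa when the stem ends in a vowel (*zusza*, *go*).
Since the final sound of *juniz* is /z/ (a sibilant), it takes -ir, giving *junizir*.

junizir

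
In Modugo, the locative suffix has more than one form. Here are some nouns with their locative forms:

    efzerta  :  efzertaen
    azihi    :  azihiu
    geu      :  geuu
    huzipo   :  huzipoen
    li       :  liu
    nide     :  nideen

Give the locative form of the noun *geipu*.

The pattern is height harmony: -u when the last vowel of the stem is a high vowel (*azihi*, *geu*, *li*); -en when the last vowel of the stem is a non-high vowel (*efzerta*, *huzipo*, *nide*).
*geipu* — last vowel /u/ (a high vowel) → -u → *geipuu*.

geipuu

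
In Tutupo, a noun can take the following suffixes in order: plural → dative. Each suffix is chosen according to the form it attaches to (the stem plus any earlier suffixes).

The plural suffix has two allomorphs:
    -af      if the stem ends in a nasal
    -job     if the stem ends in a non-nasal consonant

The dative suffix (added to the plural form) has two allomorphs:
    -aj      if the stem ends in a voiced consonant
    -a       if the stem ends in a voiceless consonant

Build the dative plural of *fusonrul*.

The final consonant of *fusonrul* is /l/, which is non-nasal, so the plural suffix is -job, giving *fusonruljob*.
Since the final consonant of the plural form *fusonruljob* is /b/ (voiced), it takes -aj, giving *fusonruljobaj*.

fusonruljobaj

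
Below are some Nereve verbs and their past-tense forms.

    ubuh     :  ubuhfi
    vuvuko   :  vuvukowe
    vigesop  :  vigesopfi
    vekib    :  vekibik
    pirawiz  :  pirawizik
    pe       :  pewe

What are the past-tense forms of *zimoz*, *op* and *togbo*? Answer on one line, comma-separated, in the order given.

Looking at the final sound of each stem: -fi when the stem ends in a voiceless consonant (*ubuh*, *vigesop*); -ik when the stem ends in a voiced consonant (*vekib*, *pirawiz*); -we when the stem ends in a vowel (*vuvuko*, *pe*).
*zimoz*: final sound = /z/, a voiced consonant → -ik → *zimozik*.
*op*: final sound = /p/, a voiceless consonant → -fi → *opfi*.
*togbo*: final sound = /o/, a vowel → -we → *togbowe*.

zimozik, opfi, togbowe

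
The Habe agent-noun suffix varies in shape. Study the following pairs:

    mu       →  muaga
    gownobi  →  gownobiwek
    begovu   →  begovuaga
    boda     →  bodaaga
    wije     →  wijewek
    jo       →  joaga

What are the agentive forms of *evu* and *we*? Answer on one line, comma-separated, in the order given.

evuaga, wewek

The suffix is conditioned by the last vowel: -wek when the last vowel of the stem is a front vowel (*gownobi*, *wije*); -aga when the last vowel of the stem is a back vowel (*mu*, *begovu*, *boda*, *jo*).
The last vowel of *evu* is /u/, which is a back vowel, so the suffix is -aga, giving *evuaga*.
Since the last vowel of *we* is /e/ (a front vowel), it takes -wek, giving *wewek*.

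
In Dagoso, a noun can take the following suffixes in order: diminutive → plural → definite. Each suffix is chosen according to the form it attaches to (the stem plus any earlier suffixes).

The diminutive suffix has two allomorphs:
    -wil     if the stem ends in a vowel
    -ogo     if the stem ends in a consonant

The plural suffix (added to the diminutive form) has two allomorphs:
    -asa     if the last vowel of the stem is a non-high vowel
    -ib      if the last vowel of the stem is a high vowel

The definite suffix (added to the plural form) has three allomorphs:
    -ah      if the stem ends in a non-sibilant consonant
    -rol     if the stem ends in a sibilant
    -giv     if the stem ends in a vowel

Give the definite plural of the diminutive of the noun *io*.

*io* — final sound /o/ (a vowel) → -wil → *iowil*.
The last vowel of the diminutive form *iowil* is /i/, which is a high vowel, so the plural suffix is -ib, giving *iowilib*.
The final sound of the plural form *iowilib* is /b/, which is a non-sibilant consonant, so the definite suffix is -ah, giving *iowilibah*.

iowilibah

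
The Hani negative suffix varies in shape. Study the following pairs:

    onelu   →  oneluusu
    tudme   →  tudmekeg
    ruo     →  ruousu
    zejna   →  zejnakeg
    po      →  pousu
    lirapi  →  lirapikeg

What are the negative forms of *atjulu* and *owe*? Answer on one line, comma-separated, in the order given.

atjuluusu, owekeg

The pattern is rounding harmony: -usu when the last vowel of the stem is a rounded vowel (*onelu*, *ruo*, *po*); -keg when the last vowel of the stem is an unrounded vowel (*tudme*, *zejna*, *lirapi*).
The last vowel of *atjulu* is /u/, which is a rounded vowel, so the suffix is -usu, giving *atjuluusu*.
The last vowel of *owe* is /e/, which is an unrounded vowel, so the suffix is -keg, giving *owekeg*.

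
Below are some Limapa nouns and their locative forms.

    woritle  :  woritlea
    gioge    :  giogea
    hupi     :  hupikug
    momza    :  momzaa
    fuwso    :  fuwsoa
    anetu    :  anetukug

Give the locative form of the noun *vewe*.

vewea

The suffix is conditioned by the last vowel: -kug when the last vowel of the stem is a high vowel (*hupi*, *anetu*); -a when the last vowel of the stem is a non-high vowel (*woritle*, *gioge*, *momza*, *fuwso*).
*vewe*: last vowel = /e/, a non-high vowel → -a → *vewea*.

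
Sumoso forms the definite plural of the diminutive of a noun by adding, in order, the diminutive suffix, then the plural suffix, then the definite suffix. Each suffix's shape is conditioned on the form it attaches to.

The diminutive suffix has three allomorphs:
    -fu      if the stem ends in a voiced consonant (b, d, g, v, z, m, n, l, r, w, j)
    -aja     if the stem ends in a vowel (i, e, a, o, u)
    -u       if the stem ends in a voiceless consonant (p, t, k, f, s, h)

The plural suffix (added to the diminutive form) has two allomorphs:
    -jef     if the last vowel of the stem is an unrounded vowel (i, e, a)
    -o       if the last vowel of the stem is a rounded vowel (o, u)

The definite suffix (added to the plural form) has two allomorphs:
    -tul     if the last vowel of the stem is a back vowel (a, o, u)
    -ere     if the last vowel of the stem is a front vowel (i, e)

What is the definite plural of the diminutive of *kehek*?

The final sound of *kehek* is /k/, which is a voiceless consonant, so the diminutive suffix is -u, giving *keheku*.
The diminutive form *keheku* — last vowel /u/ (a rounded vowel) → -o → *kehekuo*.
The plural form *kehekuo* — last vowel /o/ (a back vowel) → -tul → *kehekuotul*.

kehekuotul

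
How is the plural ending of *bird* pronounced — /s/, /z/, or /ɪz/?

The stem *bird* ends in a voiced non-sibilant sound.
The plural suffix surfaces as /ɪz/ after sibilants, /s/ after other voiceless consonants, and /z/ after other voiced sounds.
So the plural -s on *bird* is pronounced /z/.

/z/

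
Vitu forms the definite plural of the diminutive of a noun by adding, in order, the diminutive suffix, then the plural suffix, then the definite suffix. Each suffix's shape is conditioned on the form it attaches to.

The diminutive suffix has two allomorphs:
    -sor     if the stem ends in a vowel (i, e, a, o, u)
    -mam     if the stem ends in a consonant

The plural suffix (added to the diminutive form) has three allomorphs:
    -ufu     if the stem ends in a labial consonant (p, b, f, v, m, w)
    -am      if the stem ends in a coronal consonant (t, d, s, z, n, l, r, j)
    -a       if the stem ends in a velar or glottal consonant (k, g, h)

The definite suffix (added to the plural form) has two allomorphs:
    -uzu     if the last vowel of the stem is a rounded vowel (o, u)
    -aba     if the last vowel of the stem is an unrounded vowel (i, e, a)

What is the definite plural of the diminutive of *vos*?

*vos* — final sound /s/ (a consonant) → -mam → *vosmam*.
The final consonant of the diminutive form *vosmam* is /m/, which is labial, so the plural suffix is -ufu, giving *vosmamufu*.
The plural form *vosmamufu*: last vowel = /u/, a rounded vowel → -uzu → *vosmamufuuzu*.

vosmamufuuzu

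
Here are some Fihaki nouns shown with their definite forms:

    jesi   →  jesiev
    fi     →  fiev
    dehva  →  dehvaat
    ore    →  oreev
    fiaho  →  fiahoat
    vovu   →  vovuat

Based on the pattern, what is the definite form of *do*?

doat

Looking at the last vowel of each stem: -ev when the last vowel of the stem is a front vowel (*jesi*, *fi*, *ore*); -at when the last vowel of the stem is a back vowel (*dehva*, *fiaho*, *vovu*).
*do* — last vowel /o/ (a back vowel) → -at → *doat*.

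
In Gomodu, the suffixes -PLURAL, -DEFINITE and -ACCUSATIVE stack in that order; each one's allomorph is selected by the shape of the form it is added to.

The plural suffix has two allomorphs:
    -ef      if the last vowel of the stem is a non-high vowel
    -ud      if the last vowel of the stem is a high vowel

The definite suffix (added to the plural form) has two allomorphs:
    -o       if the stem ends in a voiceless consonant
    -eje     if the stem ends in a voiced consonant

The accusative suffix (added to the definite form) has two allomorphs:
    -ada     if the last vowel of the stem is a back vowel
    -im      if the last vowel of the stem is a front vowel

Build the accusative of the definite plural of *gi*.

giudejeim

*gi*: last vowel = /i/, a high vowel → -ud → *giud*.
Since the final consonant of the plural form *giud* is /d/ (voiced), it takes -eje, giving *giudeje*.
The definite form *giudeje* — last vowel /e/ (a front vowel) → -im → *giudejeim*.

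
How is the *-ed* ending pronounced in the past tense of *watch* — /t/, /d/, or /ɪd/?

The stem *watch* ends in a voiceless consonant other than /t/.
The -ed suffix is realized as /ɪd/ after /t, d/; as /t/ after other voiceless consonants; and as /d/ after other voiced sounds.
So -ed on *watch* is pronounced /t/.

/t/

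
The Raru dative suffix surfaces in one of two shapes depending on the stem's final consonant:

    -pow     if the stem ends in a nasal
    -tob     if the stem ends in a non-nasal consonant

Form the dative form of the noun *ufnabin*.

ufnabinpow

The final consonant of *ufnabin* is /n/, which is a nasal, so the suffix is -pow, giving *ufnabinpow*.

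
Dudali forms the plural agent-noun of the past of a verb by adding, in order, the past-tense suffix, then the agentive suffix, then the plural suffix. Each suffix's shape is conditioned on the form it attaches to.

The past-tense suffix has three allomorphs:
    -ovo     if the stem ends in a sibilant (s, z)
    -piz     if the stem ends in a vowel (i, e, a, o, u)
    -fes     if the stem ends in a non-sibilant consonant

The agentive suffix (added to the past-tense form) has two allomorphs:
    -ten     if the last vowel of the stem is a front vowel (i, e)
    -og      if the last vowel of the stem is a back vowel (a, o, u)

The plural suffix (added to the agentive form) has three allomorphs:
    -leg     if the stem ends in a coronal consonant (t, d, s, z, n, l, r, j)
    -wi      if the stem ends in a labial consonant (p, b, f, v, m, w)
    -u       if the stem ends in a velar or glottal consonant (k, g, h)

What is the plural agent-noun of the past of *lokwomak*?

lokwomakfestenleg

*lokwomak*: final sound = /k/, a non-sibilant consonant → -fes → *lokwomakfes*.
The past-tense form *lokwomakfes* — last vowel /e/ (a front vowel) → -ten → *lokwomakfesten*.
Since the final consonant of the agentive form *lokwomakfesten* is /n/ (coronal), it takes -leg, giving *lokwomakfestenleg*.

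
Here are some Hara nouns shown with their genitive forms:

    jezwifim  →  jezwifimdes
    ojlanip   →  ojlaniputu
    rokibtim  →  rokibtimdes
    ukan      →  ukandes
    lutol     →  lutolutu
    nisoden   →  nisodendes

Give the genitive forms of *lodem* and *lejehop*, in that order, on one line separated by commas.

Looking at the final consonant of each stem: -des when the stem ends in a nasal (*jezwifim*, *rokibtim*, *ukan*, *nisoden*); -utu when the stem ends in a non-nasal consonant (*ojlanip*, *lutol*).
Since the final consonant of *lodem* is /m/ (a nasal), it takes -des, giving *lodemdes*.
The final consonant of *lejehop* is /p/, which is non-nasal, so the suffix is -utu, giving *lejehoputu*.

lodemdes, lejehoputu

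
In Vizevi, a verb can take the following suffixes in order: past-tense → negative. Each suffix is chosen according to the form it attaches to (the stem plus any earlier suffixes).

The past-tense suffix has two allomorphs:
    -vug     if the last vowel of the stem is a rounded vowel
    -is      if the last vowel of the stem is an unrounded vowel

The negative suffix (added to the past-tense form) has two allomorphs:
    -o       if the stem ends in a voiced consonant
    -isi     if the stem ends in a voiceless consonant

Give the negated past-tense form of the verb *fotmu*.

fotmuvugo

The last vowel of *fotmu* is /u/, which is a rounded vowel, so the past-tense suffix is -vug, giving *fotmuvug*.
The final consonant of the past-tense form *fotmuvug* is /g/, which is voiced, so the negative suffix is -o, giving *fotmuvugo*.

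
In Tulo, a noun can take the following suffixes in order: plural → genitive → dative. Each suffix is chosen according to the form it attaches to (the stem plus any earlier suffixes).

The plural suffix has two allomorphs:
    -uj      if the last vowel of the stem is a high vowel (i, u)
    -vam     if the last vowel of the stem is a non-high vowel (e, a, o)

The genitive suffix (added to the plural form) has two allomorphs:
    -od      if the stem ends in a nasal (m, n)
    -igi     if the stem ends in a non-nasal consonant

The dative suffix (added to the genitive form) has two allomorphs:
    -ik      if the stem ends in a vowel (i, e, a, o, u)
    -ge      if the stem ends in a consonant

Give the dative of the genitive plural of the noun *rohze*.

rohzevamodge

*rohze*: last vowel = /e/, a non-high vowel → -vam → *rohzevam*.
Since the final consonant of the plural form *rohzevam* is /m/ (a nasal), it takes -od, giving *rohzevamod*.
The genitive form *rohzevamod* — final sound /d/ (a consonant) → -ge → *rohzevamodge*.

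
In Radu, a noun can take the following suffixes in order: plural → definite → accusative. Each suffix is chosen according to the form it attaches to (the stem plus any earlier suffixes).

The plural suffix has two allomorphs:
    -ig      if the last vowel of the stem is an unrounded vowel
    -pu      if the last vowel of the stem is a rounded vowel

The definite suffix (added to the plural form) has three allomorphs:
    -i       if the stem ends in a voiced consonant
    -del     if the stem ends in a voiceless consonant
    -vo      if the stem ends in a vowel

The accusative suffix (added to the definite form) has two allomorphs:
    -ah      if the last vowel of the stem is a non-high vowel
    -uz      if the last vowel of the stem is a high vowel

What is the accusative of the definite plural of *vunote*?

vunoteigiuz

Since the last vowel of *vunote* is /e/ (an unrounded vowel), it takes -ig, giving *vunoteig*.
Since the final sound of the plural form *vunoteig* is /g/ (a voiced consonant), it takes -i, giving *vunoteigi*.
The definite form *vunoteigi* — last vowel /i/ (a high vowel) → -uz → *vunoteigiuz*.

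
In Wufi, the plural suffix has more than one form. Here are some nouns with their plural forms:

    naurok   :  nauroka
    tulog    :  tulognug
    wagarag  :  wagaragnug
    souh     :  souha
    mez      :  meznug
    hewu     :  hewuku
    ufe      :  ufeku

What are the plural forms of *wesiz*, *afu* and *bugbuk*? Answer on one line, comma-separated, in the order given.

Looking at the final sound of each stem: -a when the stem ends in a voiceless consonant (*naurok*, *souh*); -nug when the stem ends in a voiced consonant (*tulog*, *wagarag*, *mez*); -ku when the stem ends in a vowel (*hewu*, *ufe*).
*wesiz* — final sound /z/ (a voiced consonant) → -nug → *wesiznug*.
*afu* — final sound /u/ (a vowel) → -ku → *afuku*.
*bugbuk* — final sound /k/ (a voiceless consonant) → -a → *bugbuka*.

wesiznug, afuku, bugbuka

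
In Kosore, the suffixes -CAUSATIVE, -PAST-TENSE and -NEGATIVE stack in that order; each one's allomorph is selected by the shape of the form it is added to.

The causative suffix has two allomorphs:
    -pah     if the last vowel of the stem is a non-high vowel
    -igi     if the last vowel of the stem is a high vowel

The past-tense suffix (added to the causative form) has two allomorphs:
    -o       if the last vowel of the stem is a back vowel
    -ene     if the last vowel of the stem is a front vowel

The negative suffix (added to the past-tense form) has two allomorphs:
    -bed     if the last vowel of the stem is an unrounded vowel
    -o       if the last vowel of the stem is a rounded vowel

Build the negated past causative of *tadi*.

Since the last vowel of *tadi* is /i/ (a high vowel), it takes -igi, giving *tadiigi*.
The causative form *tadiigi*: last vowel = /i/, a front vowel → -ene → *tadiigiene*.
The last vowel of the past-tense form *tadiigiene* is /e/, which is an unrounded vowel, so the negative suffix is -bed, giving *tadiigienebed*.

tadiigienebed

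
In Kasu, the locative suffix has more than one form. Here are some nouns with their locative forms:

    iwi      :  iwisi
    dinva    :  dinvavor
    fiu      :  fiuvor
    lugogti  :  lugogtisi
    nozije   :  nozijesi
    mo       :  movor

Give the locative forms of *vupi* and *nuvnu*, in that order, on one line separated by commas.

vupisi, nuvnuvor

The suffix is conditioned by the last vowel: -si when the last vowel of the stem is a front vowel (*iwi*, *lugogti*, *nozije*); -vor when the last vowel of the stem is a back vowel (*dinva*, *fiu*, *mo*).
The last vowel of *vupi* is /i/, which is a front vowel, so the suffix is -si, giving *vupisi*.
The last vowel of *nuvnu* is /u/, which is a back vowel, so the suffix is -vor, giving *nuvnuvor*.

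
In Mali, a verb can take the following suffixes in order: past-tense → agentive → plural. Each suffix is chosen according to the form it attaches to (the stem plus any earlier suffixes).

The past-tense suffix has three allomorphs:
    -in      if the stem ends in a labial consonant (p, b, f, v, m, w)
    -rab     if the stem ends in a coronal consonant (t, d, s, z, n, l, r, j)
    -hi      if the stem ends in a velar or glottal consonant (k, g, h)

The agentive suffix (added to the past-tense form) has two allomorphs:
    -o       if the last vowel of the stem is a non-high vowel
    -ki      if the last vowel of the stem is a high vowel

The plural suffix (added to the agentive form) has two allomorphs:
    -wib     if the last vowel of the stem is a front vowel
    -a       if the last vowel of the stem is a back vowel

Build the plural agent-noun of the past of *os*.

Since the final consonant of *os* is /s/ (coronal), it takes -rab, giving *osrab*.
Since the last vowel of the past-tense form *osrab* is /a/ (a non-high vowel), it takes -o, giving *osrabo*.
The agentive form *osrabo*: last vowel = /o/, a back vowel → -a → *osraboa*.

osraboa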